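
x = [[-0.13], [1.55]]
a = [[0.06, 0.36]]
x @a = [[-0.01, -0.05],[0.09, 0.56]]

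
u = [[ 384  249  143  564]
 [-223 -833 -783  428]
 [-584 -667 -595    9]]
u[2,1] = -667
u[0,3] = 564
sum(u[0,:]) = 1340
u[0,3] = 564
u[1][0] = -223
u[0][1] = 249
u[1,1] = -833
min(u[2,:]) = -667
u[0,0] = 384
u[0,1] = 249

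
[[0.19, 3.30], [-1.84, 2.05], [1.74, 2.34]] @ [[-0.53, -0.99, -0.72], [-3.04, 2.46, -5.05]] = [[-10.13, 7.93, -16.8], [-5.26, 6.86, -9.03], [-8.04, 4.03, -13.07]]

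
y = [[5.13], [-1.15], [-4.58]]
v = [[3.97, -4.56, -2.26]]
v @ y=[[35.96]]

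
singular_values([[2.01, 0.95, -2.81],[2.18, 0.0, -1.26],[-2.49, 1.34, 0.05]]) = [4.6, 2.44, 0.17]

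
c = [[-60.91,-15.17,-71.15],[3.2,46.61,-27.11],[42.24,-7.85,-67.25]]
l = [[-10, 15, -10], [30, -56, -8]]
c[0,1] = -15.17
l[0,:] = [-10, 15, -10]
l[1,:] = [30, -56, -8]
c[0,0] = -60.91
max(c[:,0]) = 42.24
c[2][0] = 42.24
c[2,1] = -7.85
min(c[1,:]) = -27.11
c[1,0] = 3.2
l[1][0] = 30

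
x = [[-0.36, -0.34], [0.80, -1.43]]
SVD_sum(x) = [[0.06, -0.12], [0.77, -1.45]] + [[-0.42, -0.22], [0.03, 0.02]]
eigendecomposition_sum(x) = [[-2.13, 1.11], [-2.60, 1.35]] + [[1.77, -1.45], [3.4, -2.78]]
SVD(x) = [[0.08, 1.0], [1.00, -0.08]] @ diag([1.643440531184578, 0.4787517315475242]) @ [[0.47, -0.88], [-0.88, -0.47]]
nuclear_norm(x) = 2.12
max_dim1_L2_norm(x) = 1.64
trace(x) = -1.79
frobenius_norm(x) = 1.71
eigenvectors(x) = [[0.63, 0.46], [0.77, 0.89]]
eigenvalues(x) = [-0.78, -1.01]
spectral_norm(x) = 1.64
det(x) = 0.79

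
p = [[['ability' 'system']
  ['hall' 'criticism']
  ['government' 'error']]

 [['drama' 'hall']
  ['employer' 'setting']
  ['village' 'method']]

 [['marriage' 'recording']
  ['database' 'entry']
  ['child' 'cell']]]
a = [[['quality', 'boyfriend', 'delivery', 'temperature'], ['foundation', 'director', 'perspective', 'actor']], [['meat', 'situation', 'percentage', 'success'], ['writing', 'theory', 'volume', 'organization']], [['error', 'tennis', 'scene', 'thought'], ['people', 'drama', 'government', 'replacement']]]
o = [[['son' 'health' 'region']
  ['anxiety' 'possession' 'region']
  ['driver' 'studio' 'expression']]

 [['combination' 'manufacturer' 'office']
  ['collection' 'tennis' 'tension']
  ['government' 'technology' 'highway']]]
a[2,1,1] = 'drama'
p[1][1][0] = 'employer'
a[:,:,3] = [['temperature', 'actor'], ['success', 'organization'], ['thought', 'replacement']]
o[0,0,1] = 'health'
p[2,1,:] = ['database', 'entry']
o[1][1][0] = 'collection'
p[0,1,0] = 'hall'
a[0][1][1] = 'director'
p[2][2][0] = 'child'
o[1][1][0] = 'collection'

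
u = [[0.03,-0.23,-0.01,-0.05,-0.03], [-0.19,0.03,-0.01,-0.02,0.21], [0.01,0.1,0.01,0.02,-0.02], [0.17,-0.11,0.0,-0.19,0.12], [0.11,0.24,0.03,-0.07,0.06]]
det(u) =0.000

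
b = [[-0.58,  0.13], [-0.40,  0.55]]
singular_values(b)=[0.85, 0.32]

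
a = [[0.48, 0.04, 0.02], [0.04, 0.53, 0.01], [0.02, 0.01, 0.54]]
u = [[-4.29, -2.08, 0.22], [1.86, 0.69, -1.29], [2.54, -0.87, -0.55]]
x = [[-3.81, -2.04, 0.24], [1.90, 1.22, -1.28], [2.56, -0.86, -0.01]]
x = a + u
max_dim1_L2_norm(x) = 4.33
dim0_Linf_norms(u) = [4.29, 2.08, 1.29]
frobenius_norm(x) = 5.72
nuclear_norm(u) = 8.45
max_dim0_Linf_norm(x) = 3.81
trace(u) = -4.15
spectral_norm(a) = 0.57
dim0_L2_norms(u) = [5.32, 2.36, 1.42]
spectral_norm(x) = 5.31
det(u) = 10.39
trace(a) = 1.55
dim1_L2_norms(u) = [4.77, 2.37, 2.74]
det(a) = 0.14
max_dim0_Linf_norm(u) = 4.29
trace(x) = -2.60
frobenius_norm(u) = 5.99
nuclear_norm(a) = 1.55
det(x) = 9.74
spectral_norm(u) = 5.62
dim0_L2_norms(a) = [0.48, 0.53, 0.54]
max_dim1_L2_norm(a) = 0.54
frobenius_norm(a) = 0.90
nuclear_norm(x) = 8.18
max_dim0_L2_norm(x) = 4.97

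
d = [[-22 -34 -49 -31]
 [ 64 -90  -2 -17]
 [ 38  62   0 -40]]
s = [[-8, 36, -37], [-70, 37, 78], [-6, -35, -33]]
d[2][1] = 62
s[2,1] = -35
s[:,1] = [36, 37, -35]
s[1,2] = 78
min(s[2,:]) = -35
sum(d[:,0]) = 80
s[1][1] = 37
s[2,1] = -35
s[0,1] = 36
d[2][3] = -40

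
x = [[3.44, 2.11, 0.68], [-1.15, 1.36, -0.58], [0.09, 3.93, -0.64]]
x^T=[[3.44, -1.15, 0.09], [2.11, 1.36, 3.93], [0.68, -0.58, -0.64]]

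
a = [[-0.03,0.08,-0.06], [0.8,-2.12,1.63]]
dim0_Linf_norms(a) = [0.8, 2.12, 1.63]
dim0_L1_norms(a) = [0.83, 2.2, 1.69]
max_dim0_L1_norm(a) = 2.2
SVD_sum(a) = [[-0.03, 0.08, -0.06], [0.80, -2.12, 1.63]] + [[-0.0, 0.0, 0.00],[-0.0, 0.0, 0.0]]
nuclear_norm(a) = 2.79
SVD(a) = [[-0.04, 1.00],  [1.0, 0.04]] @ diag([2.793241586978378, 0.0011986552914595905]) @ [[0.29, -0.76, 0.58], [-0.07, 0.59, 0.80]]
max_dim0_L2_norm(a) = 2.12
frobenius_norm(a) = 2.79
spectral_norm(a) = 2.79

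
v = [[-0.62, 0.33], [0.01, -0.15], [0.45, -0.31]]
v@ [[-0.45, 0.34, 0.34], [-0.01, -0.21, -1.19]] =[[0.28, -0.28, -0.6], [-0.00, 0.03, 0.18], [-0.20, 0.22, 0.52]]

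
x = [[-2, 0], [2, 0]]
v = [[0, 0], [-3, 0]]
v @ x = [[0, 0], [6, 0]]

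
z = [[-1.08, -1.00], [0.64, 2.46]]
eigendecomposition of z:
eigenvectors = [[-0.98, 0.29], [0.19, -0.96]]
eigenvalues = [-0.89, 2.27]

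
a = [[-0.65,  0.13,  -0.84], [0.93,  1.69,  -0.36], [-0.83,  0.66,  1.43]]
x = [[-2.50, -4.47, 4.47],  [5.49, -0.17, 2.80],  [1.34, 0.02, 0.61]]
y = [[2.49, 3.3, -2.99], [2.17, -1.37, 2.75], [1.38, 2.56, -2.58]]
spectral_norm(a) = 1.97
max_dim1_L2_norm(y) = 5.1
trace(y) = -1.46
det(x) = 0.11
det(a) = -3.55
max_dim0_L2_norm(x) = 6.18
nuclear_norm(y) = 9.96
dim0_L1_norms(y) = [6.04, 7.23, 8.32]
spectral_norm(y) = 6.67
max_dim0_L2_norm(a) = 1.82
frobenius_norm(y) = 7.44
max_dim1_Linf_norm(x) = 5.49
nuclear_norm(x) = 13.14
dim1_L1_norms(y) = [8.78, 6.29, 6.52]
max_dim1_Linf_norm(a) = 1.69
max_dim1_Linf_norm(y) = 3.3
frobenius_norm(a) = 2.86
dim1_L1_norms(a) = [1.62, 2.98, 2.92]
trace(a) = 2.47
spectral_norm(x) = 6.80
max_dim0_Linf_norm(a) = 1.69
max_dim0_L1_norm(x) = 9.33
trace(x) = -2.06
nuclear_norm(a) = 4.78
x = a @ y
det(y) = 0.01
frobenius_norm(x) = 9.29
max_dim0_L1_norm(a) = 2.63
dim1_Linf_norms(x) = [4.47, 5.49, 1.34]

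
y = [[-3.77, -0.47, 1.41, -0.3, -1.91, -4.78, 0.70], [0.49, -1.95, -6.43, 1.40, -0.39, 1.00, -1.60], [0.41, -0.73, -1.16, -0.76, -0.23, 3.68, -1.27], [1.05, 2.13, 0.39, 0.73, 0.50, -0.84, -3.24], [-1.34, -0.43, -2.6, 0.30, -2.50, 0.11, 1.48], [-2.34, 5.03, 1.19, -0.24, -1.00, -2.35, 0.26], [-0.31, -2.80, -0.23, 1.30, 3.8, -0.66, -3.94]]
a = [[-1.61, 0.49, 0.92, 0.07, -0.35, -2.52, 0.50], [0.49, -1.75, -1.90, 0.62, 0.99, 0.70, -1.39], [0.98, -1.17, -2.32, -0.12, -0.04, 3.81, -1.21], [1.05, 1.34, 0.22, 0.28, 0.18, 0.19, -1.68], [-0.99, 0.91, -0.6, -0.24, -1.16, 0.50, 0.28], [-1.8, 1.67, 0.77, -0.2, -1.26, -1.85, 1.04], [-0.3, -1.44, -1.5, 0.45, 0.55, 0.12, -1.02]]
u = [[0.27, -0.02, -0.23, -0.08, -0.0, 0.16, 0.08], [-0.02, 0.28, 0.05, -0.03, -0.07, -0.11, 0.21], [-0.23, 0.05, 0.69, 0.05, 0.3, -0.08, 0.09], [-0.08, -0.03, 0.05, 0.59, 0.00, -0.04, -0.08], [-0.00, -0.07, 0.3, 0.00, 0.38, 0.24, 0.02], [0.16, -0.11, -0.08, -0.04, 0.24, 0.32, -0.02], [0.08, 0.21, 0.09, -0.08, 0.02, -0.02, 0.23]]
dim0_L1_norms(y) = [9.71, 13.54, 13.41, 5.03, 10.33, 13.42, 12.49]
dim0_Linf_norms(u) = [0.27, 0.28, 0.69, 0.59, 0.38, 0.32, 0.23]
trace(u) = 2.76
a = u @ y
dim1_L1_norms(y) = [13.34, 13.26, 8.24, 8.88, 8.76, 12.41, 13.04]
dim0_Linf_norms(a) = [1.8, 1.75, 2.32, 0.62, 1.26, 3.81, 1.68]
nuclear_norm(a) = 15.44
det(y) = -4692.05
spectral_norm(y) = 10.04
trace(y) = -14.94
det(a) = 0.00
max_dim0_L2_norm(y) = 7.28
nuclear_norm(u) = 2.76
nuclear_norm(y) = 33.20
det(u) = 0.00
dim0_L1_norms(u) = [0.84, 0.77, 1.49, 0.87, 1.01, 0.97, 0.73]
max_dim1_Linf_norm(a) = 3.81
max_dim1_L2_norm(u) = 0.8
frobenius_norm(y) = 15.05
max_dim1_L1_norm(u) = 1.49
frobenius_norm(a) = 8.56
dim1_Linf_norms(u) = [0.27, 0.28, 0.69, 0.59, 0.38, 0.32, 0.23]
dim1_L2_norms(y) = [6.6, 7.15, 4.22, 4.22, 4.16, 6.23, 6.33]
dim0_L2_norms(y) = [4.81, 6.51, 7.28, 2.24, 5.08, 6.64, 5.74]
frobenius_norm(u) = 1.39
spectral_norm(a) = 7.21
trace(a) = -9.43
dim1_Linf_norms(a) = [2.52, 1.9, 3.81, 1.68, 1.16, 1.85, 1.5]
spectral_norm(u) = 0.95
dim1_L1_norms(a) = [6.46, 7.84, 9.65, 4.94, 4.68, 8.59, 5.38]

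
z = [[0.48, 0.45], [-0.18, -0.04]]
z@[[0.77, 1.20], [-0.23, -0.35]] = [[0.27, 0.42], [-0.13, -0.20]]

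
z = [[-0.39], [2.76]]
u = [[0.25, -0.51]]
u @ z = [[-1.51]]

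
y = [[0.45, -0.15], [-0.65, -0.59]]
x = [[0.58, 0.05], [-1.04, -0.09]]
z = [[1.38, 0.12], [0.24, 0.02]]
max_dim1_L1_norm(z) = 1.5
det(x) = -0.00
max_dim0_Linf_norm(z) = 1.38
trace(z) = 1.40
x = y @ z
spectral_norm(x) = 1.20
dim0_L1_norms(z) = [1.62, 0.14]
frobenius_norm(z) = 1.41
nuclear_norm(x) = 1.20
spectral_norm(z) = 1.41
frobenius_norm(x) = 1.20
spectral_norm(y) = 0.92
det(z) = -0.00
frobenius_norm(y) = 1.00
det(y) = -0.36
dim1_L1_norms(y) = [0.6, 1.24]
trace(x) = 0.49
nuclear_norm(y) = 1.31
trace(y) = -0.14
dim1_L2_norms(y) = [0.47, 0.88]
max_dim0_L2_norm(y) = 0.79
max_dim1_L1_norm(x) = 1.13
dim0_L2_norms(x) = [1.19, 0.1]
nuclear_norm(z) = 1.41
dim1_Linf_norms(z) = [1.38, 0.24]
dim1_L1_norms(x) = [0.63, 1.13]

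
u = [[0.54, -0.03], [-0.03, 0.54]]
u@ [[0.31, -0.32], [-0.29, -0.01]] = [[0.18,  -0.17], [-0.17,  0.0]]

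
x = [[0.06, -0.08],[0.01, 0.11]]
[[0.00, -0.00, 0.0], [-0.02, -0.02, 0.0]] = x@[[-0.17, -0.19, 0.06], [-0.15, -0.13, 0.01]]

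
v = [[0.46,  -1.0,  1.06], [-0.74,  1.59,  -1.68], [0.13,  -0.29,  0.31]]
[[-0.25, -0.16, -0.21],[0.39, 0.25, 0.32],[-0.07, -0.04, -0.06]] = v@ [[0.08, -0.31, 0.07], [0.42, -0.07, -0.07], [0.13, -0.08, -0.29]]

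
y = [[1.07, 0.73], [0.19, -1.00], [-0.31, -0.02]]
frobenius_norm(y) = 1.68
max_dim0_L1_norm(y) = 1.75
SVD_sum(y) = [[0.78, 0.96], [-0.41, -0.51], [-0.13, -0.16]] + [[0.29,-0.23], [0.6,-0.49], [-0.18,0.14]]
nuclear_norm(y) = 2.31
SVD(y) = [[-0.87, -0.42],[0.46, -0.87],[0.15, 0.26]] @ diag([1.419888047410173, 0.8912451586526161]) @ [[-0.63, -0.78],[-0.78, 0.63]]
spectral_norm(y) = 1.42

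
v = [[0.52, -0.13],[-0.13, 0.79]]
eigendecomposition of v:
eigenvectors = [[-0.93, 0.37], [-0.37, -0.93]]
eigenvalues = [0.47, 0.84]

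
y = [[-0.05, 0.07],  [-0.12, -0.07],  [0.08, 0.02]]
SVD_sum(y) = [[-0.02, -0.01], [-0.13, -0.05], [0.08, 0.03]] + [[-0.03,0.08], [0.01,-0.02], [0.0,-0.01]]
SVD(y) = [[-0.12, 0.97], [-0.85, -0.22], [0.51, -0.14]] @ diag([0.1611763358088602, 0.08673055272065043]) @ [[0.92,0.38], [-0.38,0.92]]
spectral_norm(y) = 0.16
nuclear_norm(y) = 0.25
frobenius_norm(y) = 0.18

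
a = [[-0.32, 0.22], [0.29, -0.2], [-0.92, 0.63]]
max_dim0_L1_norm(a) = 1.53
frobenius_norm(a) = 1.23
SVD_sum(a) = [[-0.32, 0.22],  [0.29, -0.20],  [-0.92, 0.63]] + [[0.00, 0.0],[-0.0, -0.0],[-0.00, -0.00]]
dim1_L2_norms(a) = [0.39, 0.35, 1.12]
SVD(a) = [[-0.32, 0.43],  [0.29, -0.81],  [-0.9, -0.41]] @ diag([1.2321519544842048, 0.0012494241690170446]) @ [[0.82, -0.57], [0.57, 0.82]]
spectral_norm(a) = 1.23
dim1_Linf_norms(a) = [0.32, 0.29, 0.92]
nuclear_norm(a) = 1.23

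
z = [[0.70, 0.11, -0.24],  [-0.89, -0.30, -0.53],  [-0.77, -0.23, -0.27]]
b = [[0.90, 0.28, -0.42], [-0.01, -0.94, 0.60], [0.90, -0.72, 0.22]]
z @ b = [[0.41, 0.27, -0.28], [-1.28, 0.41, 0.08], [-0.93, 0.19, 0.13]]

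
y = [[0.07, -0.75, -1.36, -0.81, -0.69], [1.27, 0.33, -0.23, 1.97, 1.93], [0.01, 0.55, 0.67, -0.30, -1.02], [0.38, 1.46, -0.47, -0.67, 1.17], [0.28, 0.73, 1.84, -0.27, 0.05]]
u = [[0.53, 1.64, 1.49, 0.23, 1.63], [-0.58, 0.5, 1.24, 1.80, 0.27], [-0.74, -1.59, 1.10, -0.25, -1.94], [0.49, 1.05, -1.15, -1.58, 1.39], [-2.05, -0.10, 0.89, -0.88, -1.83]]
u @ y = [[2.68, 2.49, 2.79, 1.76, 1.63], [1.37, 4.11, 1.16, -0.2, 2.22], [-2.7, -1.15, -1.34, -2.17, -4.07], [1.15, -1.95, 1.62, 2.7, 1.08], [-1.11, -0.63, 0.45, 2.28, -0.81]]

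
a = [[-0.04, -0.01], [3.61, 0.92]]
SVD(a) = [[-0.01, 1.00],[1.00, 0.01]] @ diag([3.725614038611342, 0.00018788849106351587]) @ [[0.97, 0.25], [-0.25, 0.97]]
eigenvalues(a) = [-0.0, 0.88]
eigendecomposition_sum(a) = [[-0.00,  -0.00], [0.00,  0.00]] + [[-0.04, -0.01], [3.61, 0.92]]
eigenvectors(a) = [[-0.25, 0.01], [0.97, -1.0]]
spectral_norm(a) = 3.73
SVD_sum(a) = [[-0.04, -0.01],[3.61, 0.92]] + [[-0.0, 0.00], [-0.0, 0.00]]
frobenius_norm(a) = 3.73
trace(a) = 0.88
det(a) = -0.00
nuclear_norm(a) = 3.73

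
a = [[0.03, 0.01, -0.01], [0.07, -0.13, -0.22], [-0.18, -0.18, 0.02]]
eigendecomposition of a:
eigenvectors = [[0.1,0.60,-0.01], [0.60,-0.57,0.85], [-0.80,0.56,0.53]]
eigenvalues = [0.18, 0.01, -0.27]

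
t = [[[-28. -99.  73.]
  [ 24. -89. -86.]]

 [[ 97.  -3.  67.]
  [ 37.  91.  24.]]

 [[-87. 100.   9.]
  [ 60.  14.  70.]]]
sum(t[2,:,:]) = 166.0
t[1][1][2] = 24.0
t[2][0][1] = 100.0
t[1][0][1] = -3.0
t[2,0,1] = 100.0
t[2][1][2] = 70.0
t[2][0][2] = 9.0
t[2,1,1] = 14.0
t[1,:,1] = [-3.0, 91.0]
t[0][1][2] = -86.0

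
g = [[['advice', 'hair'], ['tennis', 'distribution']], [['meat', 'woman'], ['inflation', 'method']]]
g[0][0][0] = 'advice'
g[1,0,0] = 'meat'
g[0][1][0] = 'tennis'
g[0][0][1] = 'hair'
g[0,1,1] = 'distribution'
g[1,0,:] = ['meat', 'woman']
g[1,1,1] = 'method'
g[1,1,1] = 'method'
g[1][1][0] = 'inflation'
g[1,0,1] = 'woman'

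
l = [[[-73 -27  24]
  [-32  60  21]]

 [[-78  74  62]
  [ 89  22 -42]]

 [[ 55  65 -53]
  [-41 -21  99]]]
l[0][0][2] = 24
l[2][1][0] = -41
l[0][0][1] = -27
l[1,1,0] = 89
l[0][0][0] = -73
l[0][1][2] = 21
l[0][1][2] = 21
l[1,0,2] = 62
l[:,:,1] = [[-27, 60], [74, 22], [65, -21]]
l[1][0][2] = 62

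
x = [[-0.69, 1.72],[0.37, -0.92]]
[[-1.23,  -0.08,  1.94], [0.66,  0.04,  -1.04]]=x@ [[1.64, 0.96, 1.38], [-0.06, 0.34, 1.68]]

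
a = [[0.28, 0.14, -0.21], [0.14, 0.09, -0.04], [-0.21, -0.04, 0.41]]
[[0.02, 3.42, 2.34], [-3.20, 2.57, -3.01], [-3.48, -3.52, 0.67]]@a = [[-0.01, 0.22, 0.82], [0.10, -0.1, -0.66], [-1.61, -0.83, 1.15]]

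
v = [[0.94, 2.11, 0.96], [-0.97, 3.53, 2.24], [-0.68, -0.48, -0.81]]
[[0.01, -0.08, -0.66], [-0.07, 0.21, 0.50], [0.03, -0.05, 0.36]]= v @ [[0.02,-0.09,-0.60], [0.03,-0.08,-0.1], [-0.07,0.18,0.12]]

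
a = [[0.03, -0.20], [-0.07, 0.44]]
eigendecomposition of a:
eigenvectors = [[-0.99, 0.41], [-0.16, -0.91]]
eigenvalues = [-0.0, 0.47]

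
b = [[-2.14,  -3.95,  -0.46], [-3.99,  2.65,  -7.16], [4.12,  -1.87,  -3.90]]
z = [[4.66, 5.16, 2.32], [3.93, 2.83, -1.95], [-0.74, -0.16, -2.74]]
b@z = [[-25.16,-22.15,4.0], [-2.88,-11.94,5.19], [14.74,16.59,23.89]]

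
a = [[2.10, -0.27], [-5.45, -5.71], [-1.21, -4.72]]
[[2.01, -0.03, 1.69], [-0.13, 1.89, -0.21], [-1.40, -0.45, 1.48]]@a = [[2.34, -8.35], [-10.32, -9.77], [-2.28, -4.04]]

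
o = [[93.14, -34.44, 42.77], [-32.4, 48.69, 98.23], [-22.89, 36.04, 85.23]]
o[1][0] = -32.4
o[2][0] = -22.89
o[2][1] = 36.04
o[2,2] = 85.23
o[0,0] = 93.14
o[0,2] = 42.77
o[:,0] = [93.14, -32.4, -22.89]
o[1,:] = [-32.4, 48.69, 98.23]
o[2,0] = -22.89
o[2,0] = -22.89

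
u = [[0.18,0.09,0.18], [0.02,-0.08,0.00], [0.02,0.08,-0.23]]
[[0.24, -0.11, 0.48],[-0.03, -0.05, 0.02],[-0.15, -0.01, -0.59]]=u @ [[0.31, -0.88, 0.26], [0.4, 0.41, -0.17], [0.8, 0.09, 2.51]]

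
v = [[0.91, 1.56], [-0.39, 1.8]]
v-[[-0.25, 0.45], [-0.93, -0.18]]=[[1.16,1.11], [0.54,1.98]]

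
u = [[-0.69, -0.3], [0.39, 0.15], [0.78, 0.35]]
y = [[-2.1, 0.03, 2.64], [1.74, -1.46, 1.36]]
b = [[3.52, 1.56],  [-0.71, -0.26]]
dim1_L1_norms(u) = [0.99, 0.54, 1.13]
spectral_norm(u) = 1.21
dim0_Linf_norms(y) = [2.1, 1.46, 2.64]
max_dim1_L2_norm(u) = 0.85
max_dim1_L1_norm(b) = 5.08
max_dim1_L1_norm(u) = 1.13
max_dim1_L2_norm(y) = 3.37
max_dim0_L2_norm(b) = 3.59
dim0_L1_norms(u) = [1.86, 0.8]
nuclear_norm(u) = 1.23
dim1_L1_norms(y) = [4.77, 4.56]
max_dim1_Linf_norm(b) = 3.52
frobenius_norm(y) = 4.29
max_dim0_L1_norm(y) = 4.0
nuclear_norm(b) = 3.97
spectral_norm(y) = 3.37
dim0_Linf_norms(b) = [3.52, 1.56]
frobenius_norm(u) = 1.21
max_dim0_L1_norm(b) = 4.23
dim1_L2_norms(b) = [3.85, 0.76]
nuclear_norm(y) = 6.02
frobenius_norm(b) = 3.92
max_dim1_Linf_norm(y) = 2.64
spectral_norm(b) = 3.92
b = y @ u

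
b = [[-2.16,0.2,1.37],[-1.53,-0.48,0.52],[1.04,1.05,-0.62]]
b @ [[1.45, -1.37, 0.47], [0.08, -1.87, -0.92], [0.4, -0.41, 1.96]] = [[-2.57, 2.02, 1.49],[-2.05, 2.78, 0.74],[1.34, -3.13, -1.69]]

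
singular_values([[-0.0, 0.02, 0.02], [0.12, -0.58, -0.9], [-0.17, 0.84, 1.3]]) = [1.89, 0.01, 0.0]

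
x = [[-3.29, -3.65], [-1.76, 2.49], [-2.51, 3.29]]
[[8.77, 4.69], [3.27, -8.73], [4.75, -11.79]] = x @ [[-2.31,1.38], [-0.32,-2.53]]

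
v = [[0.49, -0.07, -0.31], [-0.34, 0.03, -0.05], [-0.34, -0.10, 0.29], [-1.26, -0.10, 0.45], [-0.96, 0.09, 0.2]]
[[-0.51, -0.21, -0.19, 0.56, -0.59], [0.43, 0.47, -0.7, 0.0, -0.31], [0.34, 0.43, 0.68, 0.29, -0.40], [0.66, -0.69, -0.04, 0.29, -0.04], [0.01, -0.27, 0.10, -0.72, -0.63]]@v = [[-0.25, -0.06, 0.25], [0.59, 0.03, -0.42], [-0.19, -0.14, 0.12], [0.24, -0.10, -0.06], [1.57, -0.00, -0.41]]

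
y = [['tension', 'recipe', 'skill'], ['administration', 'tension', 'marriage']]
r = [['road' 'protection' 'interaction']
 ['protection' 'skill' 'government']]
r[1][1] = 'skill'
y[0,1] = 'recipe'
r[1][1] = 'skill'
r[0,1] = 'protection'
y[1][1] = 'tension'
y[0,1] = 'recipe'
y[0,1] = 'recipe'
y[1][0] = 'administration'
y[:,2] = ['skill', 'marriage']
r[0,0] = 'road'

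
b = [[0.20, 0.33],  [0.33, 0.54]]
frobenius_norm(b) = 0.74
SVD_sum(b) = [[0.20,0.33], [0.33,0.54]] + [[-0.0, 0.00], [0.00, -0.00]]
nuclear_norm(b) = 0.74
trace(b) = 0.74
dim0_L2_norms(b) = [0.39, 0.63]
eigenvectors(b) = [[-0.85, -0.52], [0.52, -0.85]]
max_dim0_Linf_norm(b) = 0.54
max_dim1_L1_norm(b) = 0.87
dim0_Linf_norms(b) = [0.33, 0.54]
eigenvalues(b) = [-0.0, 0.74]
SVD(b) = [[-0.52, -0.85], [-0.85, 0.52]] @ diag([0.7412142238654117, 0.001214223865411658]) @ [[-0.52, -0.85], [0.85, -0.52]]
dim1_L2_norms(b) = [0.39, 0.63]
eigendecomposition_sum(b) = [[-0.00, 0.0], [0.0, -0.0]] + [[0.20, 0.33],  [0.33, 0.54]]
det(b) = -0.00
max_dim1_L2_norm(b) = 0.63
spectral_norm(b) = 0.74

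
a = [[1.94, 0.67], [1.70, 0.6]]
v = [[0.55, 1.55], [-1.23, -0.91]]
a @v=[[0.24, 2.40],  [0.2, 2.09]]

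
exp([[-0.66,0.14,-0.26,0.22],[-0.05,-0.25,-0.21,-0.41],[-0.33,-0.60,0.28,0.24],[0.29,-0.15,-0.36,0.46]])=[[0.57, 0.16, -0.28, 0.14], [-0.07, 0.85, -0.12, -0.51], [-0.23, -0.67, 1.36, 0.47], [0.34, -0.01, -0.56, 1.57]]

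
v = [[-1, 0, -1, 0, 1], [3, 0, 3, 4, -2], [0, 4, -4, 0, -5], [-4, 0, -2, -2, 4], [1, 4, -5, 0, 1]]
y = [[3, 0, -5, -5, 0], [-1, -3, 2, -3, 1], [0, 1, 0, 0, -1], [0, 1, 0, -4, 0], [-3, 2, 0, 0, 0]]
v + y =[[2, 0, -6, -5, 1], [2, -3, 5, 1, -1], [0, 5, -4, 0, -6], [-4, 1, -2, -6, 4], [-2, 6, -5, 0, 1]]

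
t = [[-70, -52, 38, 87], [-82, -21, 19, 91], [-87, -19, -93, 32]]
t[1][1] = -21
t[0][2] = 38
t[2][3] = 32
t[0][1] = -52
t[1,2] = 19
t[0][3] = 87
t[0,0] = -70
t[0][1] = -52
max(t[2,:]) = 32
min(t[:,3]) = 32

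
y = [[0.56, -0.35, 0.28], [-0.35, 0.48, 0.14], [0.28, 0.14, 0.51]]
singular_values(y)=[0.92, 0.63, 0.0]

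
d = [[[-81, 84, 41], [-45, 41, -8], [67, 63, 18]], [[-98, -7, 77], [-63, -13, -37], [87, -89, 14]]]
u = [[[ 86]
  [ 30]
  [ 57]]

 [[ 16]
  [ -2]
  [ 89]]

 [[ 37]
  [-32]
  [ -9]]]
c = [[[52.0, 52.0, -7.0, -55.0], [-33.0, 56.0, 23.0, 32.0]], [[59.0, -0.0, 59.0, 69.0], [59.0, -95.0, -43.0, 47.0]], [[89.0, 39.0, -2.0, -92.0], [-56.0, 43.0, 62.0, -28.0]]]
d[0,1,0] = -45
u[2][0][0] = 37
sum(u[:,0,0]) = 139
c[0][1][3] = 32.0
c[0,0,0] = 52.0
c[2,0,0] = 89.0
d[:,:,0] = [[-81, -45, 67], [-98, -63, 87]]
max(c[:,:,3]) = 69.0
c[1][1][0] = 59.0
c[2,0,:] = [89.0, 39.0, -2.0, -92.0]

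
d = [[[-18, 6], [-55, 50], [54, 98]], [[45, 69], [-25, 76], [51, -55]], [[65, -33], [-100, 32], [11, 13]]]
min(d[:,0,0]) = -18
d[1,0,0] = 45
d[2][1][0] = -100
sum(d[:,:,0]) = 28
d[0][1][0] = -55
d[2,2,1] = 13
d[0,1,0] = -55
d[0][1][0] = -55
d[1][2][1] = -55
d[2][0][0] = 65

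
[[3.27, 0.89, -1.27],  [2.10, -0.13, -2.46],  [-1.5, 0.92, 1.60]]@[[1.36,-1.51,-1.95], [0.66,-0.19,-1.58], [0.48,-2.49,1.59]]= [[4.42, -1.94, -9.80], [1.59, 2.98, -7.8], [-0.66, -1.89, 4.02]]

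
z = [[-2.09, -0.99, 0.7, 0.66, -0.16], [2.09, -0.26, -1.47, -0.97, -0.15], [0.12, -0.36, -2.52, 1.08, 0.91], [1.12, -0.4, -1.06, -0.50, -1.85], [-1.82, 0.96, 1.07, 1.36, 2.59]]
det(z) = 0.04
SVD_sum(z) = [[-1.13, 0.22, 0.77, 0.57, 0.83], [1.63, -0.31, -1.12, -0.82, -1.20], [0.31, -0.06, -0.21, -0.16, -0.23], [1.54, -0.3, -1.06, -0.77, -1.13], [-2.31, 0.44, 1.59, 1.16, 1.7]] + [[-0.1, -0.05, 0.52, -0.24, -0.44],[0.12, 0.07, -0.64, 0.29, 0.54],[0.36, 0.20, -1.91, 0.87, 1.62],[-0.05, -0.03, 0.29, -0.13, -0.25],[0.14, 0.08, -0.76, 0.35, 0.65]] + [[-0.87, -0.89, -0.63, 0.51, -0.71], [0.34, 0.35, 0.24, -0.20, 0.28], [-0.54, -0.56, -0.39, 0.32, -0.45], [-0.36, -0.36, -0.26, 0.21, -0.29], [0.35, 0.36, 0.25, -0.21, 0.29]] + [[0.00, -0.26, 0.03, -0.18, 0.17], [0.01, -0.36, 0.04, -0.24, 0.23], [-0.00, 0.06, -0.01, 0.04, -0.04], [-0.00, 0.29, -0.04, 0.2, -0.18], [-0.0, 0.08, -0.01, 0.05, -0.05]] + [[-0.0, 0.0, -0.0, -0.00, -0.00], [-0.00, 0.0, -0.0, -0.0, -0.00], [0.00, -0.0, 0.00, 0.0, 0.00], [-0.0, 0.0, -0.00, -0.0, -0.0], [-0.0, 0.00, -0.00, -0.0, -0.00]]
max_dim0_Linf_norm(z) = 2.59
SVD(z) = [[-0.33, -0.23, -0.73, 0.49, 0.25], [0.48, 0.29, 0.28, 0.66, 0.41], [0.09, 0.85, -0.46, -0.11, -0.2], [0.45, -0.13, -0.30, -0.54, 0.64], [-0.68, 0.34, 0.3, -0.14, 0.56]] @ diag([5.196646388416202, 3.1402613251770677, 2.254234556609402, 0.739898063351164, 0.0015946771546266475]) @ [[0.66, -0.13, -0.45, -0.33, -0.48], [0.13, 0.07, -0.71, 0.33, 0.6], [0.53, 0.54, 0.38, -0.31, 0.43], [0.01, -0.73, 0.09, -0.50, 0.46], [-0.52, 0.39, -0.37, -0.66, -0.01]]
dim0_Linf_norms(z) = [2.09, 0.99, 2.52, 1.36, 2.59]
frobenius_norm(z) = 6.52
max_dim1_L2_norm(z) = 3.73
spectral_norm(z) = 5.20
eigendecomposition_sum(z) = [[(-0.25+0j), 0.01-0.00j, (0.54+0j), -0.10+0.00j, -0.13+0.00j], [0.93-0.00j, (-0.04+0j), (-2-0j), (0.35-0j), 0.47-0.00j], [1.16-0.00j, (-0.05+0j), (-2.5-0j), (0.44-0j), 0.59-0.00j], [0.35-0.00j, (-0.02+0j), (-0.76-0j), 0.13-0.00j, (0.18-0j)], [-0.56+0.00j, 0.02-0.00j, (1.19+0j), -0.21+0.00j, (-0.28+0j)]] + [[(0.07-0j),(-0.24+0j),(0.01-0j),(-0.19+0j),-0.55-0.00j], [(-0.04+0j),0.14-0.00j,-0.00+0.00j,(0.11+0j),0.32+0.00j], [(0.01-0j),(-0.03+0j),-0j,-0.02+0.00j,-0.07-0.00j], [0.28-0.00j,-0.96+0.00j,0.02-0.00j,-0.76+0.00j,(-2.17-0j)], [-0.31+0.00j,(1.08-0j),(-0.02+0j),0.85+0.00j,(2.43+0j)]] + [[-0.95-0.49j, (-0.38-0.82j), 0.08+0.51j, (0.48-0.38j), 0.26-0.32j], [(0.6+1.12j), (-0.18+1.05j), (0.27-0.55j), (-0.72+0.05j), -0.47+0.14j], [(-0.52-0.41j), -0.14-0.54j, -0.01+0.32j, 0.33-0.18j, (0.2-0.17j)], [0.25-0.24j, 0.29-0.03j, (-0.16-0.03j), (0.07+0.18j), (0.07+0.11j)], [(-0.48-0.48j), (-0.07-0.56j), (-0.05+0.32j), (0.36-0.14j), (0.22-0.14j)]] + [[-0.95+0.49j, -0.38+0.82j, 0.08-0.51j, (0.48+0.38j), (0.26+0.32j)],  [(0.6-1.12j), -0.18-1.05j, 0.27+0.55j, (-0.72-0.05j), (-0.47-0.14j)],  [-0.52+0.41j, -0.14+0.54j, (-0.01-0.32j), (0.33+0.18j), 0.20+0.17j],  [(0.25+0.24j), 0.29+0.03j, (-0.16+0.03j), 0.07-0.18j, (0.07-0.11j)],  [-0.48+0.48j, (-0.07+0.56j), -0.05-0.32j, (0.36+0.14j), (0.22+0.14j)]] + [[-0.00+0.00j, -0.00+0.00j, 0.00-0.00j, -0.01-0.00j, (-0-0j)],[-0j, -0j, -0.00+0.00j, 0.00+0.00j, 0j],[(-0+0j), -0.00+0.00j, -0j, -0.00-0.00j, -0.00-0.00j],[-0.00+0.00j, (-0+0j), 0.00-0.00j, (-0.01-0j), -0.01-0.00j],[(-0+0j), (-0+0j), 0.00-0.00j, (-0-0j), -0.00-0.00j]]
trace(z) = -2.78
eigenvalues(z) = [(-2.94+0j), (1.89+0j), (-0.86+0.92j), (-0.86-0.92j), (-0+0j)]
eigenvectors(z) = [[-0.15+0.00j, (0.17+0j), (-0.45+0.31j), -0.45-0.31j, 0.52+0.00j],  [(0.56+0j), -0.10+0.00j, (0.65+0j), (0.65-0j), (-0.39+0j)],  [0.71+0.00j, 0.02+0.00j, -0.31+0.14j, -0.31-0.14j, (0.37+0j)],  [0.21+0.00j, 0.65+0.00j, (-0.05-0.17j), -0.05+0.17j, (0.66+0j)],  [-0.34+0.00j, (-0.73+0j), (-0.33+0.1j), (-0.33-0.1j), 0.01+0.00j]]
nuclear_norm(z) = 11.33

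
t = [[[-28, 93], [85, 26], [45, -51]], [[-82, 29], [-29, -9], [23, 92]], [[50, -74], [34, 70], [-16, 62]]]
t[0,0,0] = -28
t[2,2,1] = 62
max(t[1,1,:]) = -9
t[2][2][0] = -16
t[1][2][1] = 92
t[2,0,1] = -74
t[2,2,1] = 62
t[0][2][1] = -51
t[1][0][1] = 29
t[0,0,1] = 93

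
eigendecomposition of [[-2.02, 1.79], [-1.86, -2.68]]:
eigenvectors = [[(-0.13-0.69j), -0.13+0.69j], [0.71+0.00j, (0.71-0j)]]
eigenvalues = [(-2.35+1.79j), (-2.35-1.79j)]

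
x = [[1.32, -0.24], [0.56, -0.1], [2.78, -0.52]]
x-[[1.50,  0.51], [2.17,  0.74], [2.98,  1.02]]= [[-0.18, -0.75], [-1.61, -0.84], [-0.2, -1.54]]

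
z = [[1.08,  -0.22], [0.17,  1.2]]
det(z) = 1.333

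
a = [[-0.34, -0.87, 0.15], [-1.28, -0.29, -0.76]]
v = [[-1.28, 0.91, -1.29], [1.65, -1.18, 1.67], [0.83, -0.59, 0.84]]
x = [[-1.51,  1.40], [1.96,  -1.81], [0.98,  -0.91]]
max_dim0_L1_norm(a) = 1.62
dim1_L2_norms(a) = [0.95, 1.52]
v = x @ a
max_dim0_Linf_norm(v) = 1.67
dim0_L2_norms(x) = [2.66, 2.46]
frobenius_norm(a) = 1.79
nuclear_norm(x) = 3.63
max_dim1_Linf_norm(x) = 1.96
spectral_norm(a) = 1.58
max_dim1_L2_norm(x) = 2.67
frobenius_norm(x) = 3.63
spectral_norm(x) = 3.63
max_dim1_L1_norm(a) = 2.33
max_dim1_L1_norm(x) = 3.77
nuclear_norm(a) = 2.41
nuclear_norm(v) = 3.58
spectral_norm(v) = 3.57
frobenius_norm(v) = 3.57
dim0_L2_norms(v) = [2.25, 1.6, 2.27]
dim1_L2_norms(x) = [2.06, 2.67, 1.34]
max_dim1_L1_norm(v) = 4.5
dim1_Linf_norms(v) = [1.29, 1.67, 0.84]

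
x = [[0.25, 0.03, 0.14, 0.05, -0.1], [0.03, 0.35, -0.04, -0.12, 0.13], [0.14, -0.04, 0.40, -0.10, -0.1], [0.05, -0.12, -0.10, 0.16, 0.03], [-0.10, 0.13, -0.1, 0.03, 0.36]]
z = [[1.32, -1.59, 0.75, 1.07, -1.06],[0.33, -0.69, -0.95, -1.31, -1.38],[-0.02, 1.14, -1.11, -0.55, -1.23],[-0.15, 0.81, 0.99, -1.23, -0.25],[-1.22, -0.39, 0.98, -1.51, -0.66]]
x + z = [[1.57,-1.56,0.89,1.12,-1.16], [0.36,-0.34,-0.99,-1.43,-1.25], [0.12,1.1,-0.71,-0.65,-1.33], [-0.1,0.69,0.89,-1.07,-0.22], [-1.32,-0.26,0.88,-1.48,-0.3]]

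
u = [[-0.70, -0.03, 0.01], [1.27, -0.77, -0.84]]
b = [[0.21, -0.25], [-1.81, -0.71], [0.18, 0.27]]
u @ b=[[-0.09, 0.20], [1.51, 0.00]]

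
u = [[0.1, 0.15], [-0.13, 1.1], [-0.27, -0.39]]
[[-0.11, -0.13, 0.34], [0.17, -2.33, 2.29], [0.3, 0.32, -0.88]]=u@[[-1.13, 1.61, 0.21],  [0.02, -1.93, 2.11]]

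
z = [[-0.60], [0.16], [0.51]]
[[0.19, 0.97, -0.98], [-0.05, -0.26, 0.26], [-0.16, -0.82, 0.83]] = z @ [[-0.31, -1.61, 1.63]]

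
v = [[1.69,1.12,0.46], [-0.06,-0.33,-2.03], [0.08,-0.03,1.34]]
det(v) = -0.93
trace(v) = 2.70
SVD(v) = [[-0.52, -0.86, 0.04], [0.73, -0.41, 0.55], [-0.46, 0.31, 0.83]] @ diag([2.633687279533623, 1.8399263726957633, 0.19173486037076032]) @ [[-0.36, -0.30, -0.88], [-0.76, -0.45, 0.47], [0.54, -0.84, 0.07]]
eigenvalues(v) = [(1.54+0.2j), (1.54-0.2j), (-0.38+0j)]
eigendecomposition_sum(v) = [[0.85-0.53j, (0.46-0.41j), 0.11+2.81j], [(-0.03+0.35j), (0.02+0.21j), -0.80-0.56j], [0.04-0.30j, (-0.01-0.19j), (0.68+0.52j)]] + [[0.85+0.53j, 0.46+0.41j, 0.11-2.81j],[-0.03-0.35j, 0.02-0.21j, -0.80+0.56j],[0.04+0.30j, (-0.01+0.19j), 0.68-0.52j]] + [[-0.00+0.00j, (0.2+0j), (0.24-0j)],[0.01-0.00j, -0.36-0.00j, (-0.43+0j)],[0.00-0.00j, -0.02-0.00j, (-0.02+0j)]]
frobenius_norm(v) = 3.22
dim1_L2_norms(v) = [2.08, 2.06, 1.34]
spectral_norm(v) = 2.63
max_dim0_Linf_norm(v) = 2.03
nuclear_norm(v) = 4.67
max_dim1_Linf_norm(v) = 2.03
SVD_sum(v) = [[0.49, 0.41, 1.2],[-0.69, -0.58, -1.68],[0.43, 0.37, 1.06]] + [[1.2, 0.71, -0.74], [0.57, 0.34, -0.35], [-0.44, -0.26, 0.27]] + [[0.0, -0.01, 0.0], [0.06, -0.09, 0.01], [0.09, -0.13, 0.01]]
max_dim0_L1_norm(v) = 3.83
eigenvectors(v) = [[0.91+0.00j, (0.91-0j), (-0.48+0j)], [(-0.19+0.25j), -0.19-0.25j, 0.88+0.00j], [(0.18-0.21j), 0.18+0.21j, (0.04+0j)]]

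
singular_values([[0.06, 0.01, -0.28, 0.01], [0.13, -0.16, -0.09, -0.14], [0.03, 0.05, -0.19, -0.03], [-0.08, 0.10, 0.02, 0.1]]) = [0.38, 0.27, 0.05, 0.0]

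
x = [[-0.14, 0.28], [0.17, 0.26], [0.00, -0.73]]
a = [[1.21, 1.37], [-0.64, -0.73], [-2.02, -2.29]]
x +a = [[1.07,1.65], [-0.47,-0.47], [-2.02,-3.02]]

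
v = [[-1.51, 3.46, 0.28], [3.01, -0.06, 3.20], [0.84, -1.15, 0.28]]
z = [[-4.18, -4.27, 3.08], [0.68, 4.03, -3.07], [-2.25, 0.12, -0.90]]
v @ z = [[8.03,20.43,-15.52],[-19.82,-12.71,6.58],[-4.92,-8.19,5.87]]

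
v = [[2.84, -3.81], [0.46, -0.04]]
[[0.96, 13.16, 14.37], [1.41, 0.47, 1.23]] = v@[[3.25, 0.77, 2.51], [2.17, -2.88, -1.90]]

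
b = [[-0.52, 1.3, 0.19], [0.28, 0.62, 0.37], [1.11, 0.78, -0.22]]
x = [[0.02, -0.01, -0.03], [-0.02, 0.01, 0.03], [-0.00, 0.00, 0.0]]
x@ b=[[-0.05,  -0.0,  0.01], [0.05,  0.0,  -0.01], [0.0,  0.0,  0.00]]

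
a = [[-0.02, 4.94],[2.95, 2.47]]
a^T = [[-0.02, 2.95],[4.94, 2.47]]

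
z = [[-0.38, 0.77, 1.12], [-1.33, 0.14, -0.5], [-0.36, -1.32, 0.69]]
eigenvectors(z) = [[-0.68+0.00j,(-0.68-0j),0.25+0.00j], [(-0.11-0.56j),-0.11+0.56j,(-0.55+0j)], [0.16-0.43j,(0.16+0.43j),(0.8+0j)]]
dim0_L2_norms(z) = [1.43, 1.53, 1.41]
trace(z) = 0.45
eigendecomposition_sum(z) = [[-0.24+0.63j,(0.5+0.31j),(0.42+0.01j)], [(-0.55-0.1j),-0.17+0.46j,0.06+0.34j], [(-0.34-0.3j),(-0.31+0.24j),(-0.1+0.26j)]] + [[-0.24-0.63j, (0.5-0.31j), 0.42-0.01j], [(-0.55+0.1j), (-0.17-0.46j), 0.06-0.34j], [(-0.34+0.3j), (-0.31-0.24j), (-0.1-0.26j)]] + [[(0.1-0j),(-0.22-0j),0.29+0.00j], [-0.22+0.00j,0.48+0.00j,-0.62-0.00j], [0.32-0.00j,(-0.7-0j),0.90+0.00j]]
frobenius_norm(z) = 2.53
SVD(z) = [[-0.28, 0.35, -0.89], [-0.18, 0.89, 0.41], [0.94, 0.27, -0.19]] @ diag([1.5457046825184522, 1.4296329119686904, 1.3947210371455852]) @ [[0.0, -0.96, 0.28], [-1.0, 0.02, 0.1], [-0.10, -0.28, -0.96]]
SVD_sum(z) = [[-0.00, 0.41, -0.12], [-0.00, 0.27, -0.08], [0.00, -1.40, 0.41]] + [[-0.5, 0.01, 0.05], [-1.27, 0.03, 0.12], [-0.39, 0.01, 0.04]] + [[0.12, 0.35, 1.19], [-0.06, -0.16, -0.54], [0.03, 0.07, 0.25]]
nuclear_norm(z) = 4.37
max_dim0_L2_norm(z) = 1.53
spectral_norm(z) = 1.55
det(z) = 3.08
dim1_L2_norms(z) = [1.41, 1.43, 1.53]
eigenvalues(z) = [(-0.52+1.35j), (-0.52-1.35j), (1.48+0j)]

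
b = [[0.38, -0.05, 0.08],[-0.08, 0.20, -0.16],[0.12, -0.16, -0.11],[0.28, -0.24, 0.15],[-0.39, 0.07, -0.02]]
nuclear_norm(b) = 1.15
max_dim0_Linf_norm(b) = 0.39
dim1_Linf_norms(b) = [0.38, 0.2, 0.16, 0.28, 0.39]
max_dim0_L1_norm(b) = 1.25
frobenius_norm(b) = 0.77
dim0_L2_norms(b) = [0.63, 0.36, 0.26]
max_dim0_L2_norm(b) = 0.63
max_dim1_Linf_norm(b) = 0.39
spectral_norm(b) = 0.70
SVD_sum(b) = [[0.33, -0.15, 0.08], [-0.17, 0.08, -0.04], [0.13, -0.06, 0.03], [0.34, -0.15, 0.08], [-0.33, 0.15, -0.08]] + [[0.05, 0.07, -0.05], [0.09, 0.14, -0.09], [-0.00, -0.00, 0.00], [-0.06, -0.09, 0.06], [-0.06, -0.09, 0.06]] + [[0.0, 0.03, 0.05], [-0.0, -0.02, -0.02], [-0.01, -0.10, -0.15], [0.0, 0.00, 0.00], [0.0, 0.00, 0.00]]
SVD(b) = [[-0.54, 0.36, 0.30], [0.27, 0.69, -0.15], [-0.21, -0.02, -0.94], [-0.54, -0.44, 0.03], [0.54, -0.44, 0.03]] @ diag([0.6959262300631847, 0.2732117617616772, 0.18531598836885113]) @ [[-0.89,0.41,-0.22],[0.46,0.73,-0.5],[0.04,0.55,0.84]]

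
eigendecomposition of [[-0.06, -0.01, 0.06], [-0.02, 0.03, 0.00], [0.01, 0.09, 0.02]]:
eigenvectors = [[0.95+0.00j,(0.45-0.18j),(0.45+0.18j)], [0.18+0.00j,0.08+0.30j,0.08-0.30j], [-0.26+0.00j,0.82+0.00j,(0.82-0j)]]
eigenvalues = [(-0.08+0j), (0.03+0.03j), (0.03-0.03j)]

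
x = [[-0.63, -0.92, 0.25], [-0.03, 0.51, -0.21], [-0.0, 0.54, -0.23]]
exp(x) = [[0.54, -0.84, 0.25], [-0.03, 1.61, -0.25], [-0.01, 0.63, 0.74]]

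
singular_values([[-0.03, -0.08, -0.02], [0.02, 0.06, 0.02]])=[0.11, 0.0]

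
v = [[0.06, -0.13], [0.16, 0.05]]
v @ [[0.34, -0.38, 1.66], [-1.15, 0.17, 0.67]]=[[0.17, -0.04, 0.01],[-0.00, -0.05, 0.3]]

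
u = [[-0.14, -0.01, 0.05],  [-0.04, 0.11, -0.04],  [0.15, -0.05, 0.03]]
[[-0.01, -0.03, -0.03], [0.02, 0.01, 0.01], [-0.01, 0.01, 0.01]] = u @ [[-0.00, 0.12, 0.16], [0.09, 0.02, 0.16], [-0.23, -0.20, -0.07]]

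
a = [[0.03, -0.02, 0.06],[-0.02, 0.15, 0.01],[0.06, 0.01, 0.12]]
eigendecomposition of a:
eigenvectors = [[-0.89,-0.45,-0.13], [-0.14,0.00,0.99], [0.44,-0.89,0.06]]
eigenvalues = [-0.0, 0.15, 0.15]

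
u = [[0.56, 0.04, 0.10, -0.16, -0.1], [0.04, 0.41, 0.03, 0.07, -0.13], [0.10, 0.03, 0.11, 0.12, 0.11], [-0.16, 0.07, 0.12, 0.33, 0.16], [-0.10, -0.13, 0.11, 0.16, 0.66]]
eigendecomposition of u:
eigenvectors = [[0.47,0.29,-0.13,-0.79,0.23],  [0.20,-0.01,0.53,0.25,0.78],  [-0.1,-0.85,-0.33,-0.23,0.31],  [-0.38,0.42,-0.64,0.18,0.48],  [-0.77,0.08,0.42,-0.47,0.06]]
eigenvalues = [0.85, 0.01, 0.2, 0.55, 0.47]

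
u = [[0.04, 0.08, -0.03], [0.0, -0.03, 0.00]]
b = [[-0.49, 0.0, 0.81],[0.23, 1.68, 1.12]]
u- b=[[0.53, 0.08, -0.84],  [-0.23, -1.71, -1.12]]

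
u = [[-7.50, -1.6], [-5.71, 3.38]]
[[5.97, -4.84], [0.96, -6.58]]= u @ [[-0.63, 0.78], [-0.78, -0.63]]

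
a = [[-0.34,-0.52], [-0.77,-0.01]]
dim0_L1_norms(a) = [1.11, 0.53]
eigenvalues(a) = [-0.83, 0.48]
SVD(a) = [[-0.57, -0.83],[-0.83, 0.57]] @ diag([0.8808283623112301, 0.45071209895909875]) @ [[0.94, 0.34], [-0.34, 0.94]]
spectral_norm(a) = 0.88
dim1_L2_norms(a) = [0.62, 0.77]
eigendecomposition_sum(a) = [[-0.52, -0.33], [-0.49, -0.31]] + [[0.18, -0.19], [-0.28, 0.30]]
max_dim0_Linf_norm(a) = 0.77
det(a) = -0.40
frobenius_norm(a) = 0.99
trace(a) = -0.35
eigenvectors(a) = [[-0.73, 0.54], [-0.69, -0.84]]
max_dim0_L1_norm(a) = 1.11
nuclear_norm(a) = 1.33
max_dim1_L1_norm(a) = 0.86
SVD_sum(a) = [[-0.47,-0.17], [-0.68,-0.25]] + [[0.13, -0.35], [-0.09, 0.24]]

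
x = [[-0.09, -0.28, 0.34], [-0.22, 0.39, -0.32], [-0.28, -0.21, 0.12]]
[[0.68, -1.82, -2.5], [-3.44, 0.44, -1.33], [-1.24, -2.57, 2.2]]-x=[[0.77, -1.54, -2.84], [-3.22, 0.05, -1.01], [-0.96, -2.36, 2.08]]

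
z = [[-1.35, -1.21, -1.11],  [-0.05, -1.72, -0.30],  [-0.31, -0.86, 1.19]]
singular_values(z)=[2.55, 1.61, 0.85]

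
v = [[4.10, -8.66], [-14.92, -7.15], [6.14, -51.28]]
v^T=[[4.1, -14.92, 6.14], [-8.66, -7.15, -51.28]]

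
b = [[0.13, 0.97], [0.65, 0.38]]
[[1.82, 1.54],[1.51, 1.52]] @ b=[[1.24, 2.35], [1.18, 2.04]]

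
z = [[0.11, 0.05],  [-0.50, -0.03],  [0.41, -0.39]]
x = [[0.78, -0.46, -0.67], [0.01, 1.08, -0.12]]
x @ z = [[0.04, 0.31], [-0.59, 0.01]]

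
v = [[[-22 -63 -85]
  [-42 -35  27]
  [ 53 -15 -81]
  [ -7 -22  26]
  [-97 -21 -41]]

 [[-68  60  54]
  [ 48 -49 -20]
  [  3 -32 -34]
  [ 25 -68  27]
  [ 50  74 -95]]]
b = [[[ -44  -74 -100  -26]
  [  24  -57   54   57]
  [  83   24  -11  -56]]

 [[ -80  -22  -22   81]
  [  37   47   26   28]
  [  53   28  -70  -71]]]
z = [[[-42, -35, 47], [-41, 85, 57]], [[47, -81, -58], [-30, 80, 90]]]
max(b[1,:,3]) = 81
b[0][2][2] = -11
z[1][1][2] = 90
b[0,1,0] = 24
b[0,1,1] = -57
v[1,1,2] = -20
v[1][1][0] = 48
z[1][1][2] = 90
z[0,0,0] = -42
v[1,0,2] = 54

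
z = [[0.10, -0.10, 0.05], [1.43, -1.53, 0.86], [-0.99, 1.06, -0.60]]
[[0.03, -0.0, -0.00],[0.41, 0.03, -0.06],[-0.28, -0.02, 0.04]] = z@[[0.29, -0.18, -0.0], [0.09, -0.00, 0.07], [0.15, 0.33, 0.05]]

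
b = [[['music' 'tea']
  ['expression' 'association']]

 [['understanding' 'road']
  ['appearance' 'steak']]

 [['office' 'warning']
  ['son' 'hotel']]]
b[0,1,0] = 'expression'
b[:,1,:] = [['expression', 'association'], ['appearance', 'steak'], ['son', 'hotel']]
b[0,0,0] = 'music'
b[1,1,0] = 'appearance'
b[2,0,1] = 'warning'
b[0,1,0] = 'expression'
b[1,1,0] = 'appearance'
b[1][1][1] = 'steak'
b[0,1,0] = 'expression'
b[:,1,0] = ['expression', 'appearance', 'son']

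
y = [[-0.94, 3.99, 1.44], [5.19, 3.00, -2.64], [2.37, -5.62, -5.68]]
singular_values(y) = [9.33, 6.55, 1.15]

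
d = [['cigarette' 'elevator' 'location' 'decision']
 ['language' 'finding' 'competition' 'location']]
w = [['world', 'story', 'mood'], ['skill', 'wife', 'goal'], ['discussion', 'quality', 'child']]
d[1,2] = 'competition'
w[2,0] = 'discussion'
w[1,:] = ['skill', 'wife', 'goal']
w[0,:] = ['world', 'story', 'mood']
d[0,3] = 'decision'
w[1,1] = 'wife'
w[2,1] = 'quality'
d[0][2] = 'location'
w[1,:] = ['skill', 'wife', 'goal']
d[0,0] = 'cigarette'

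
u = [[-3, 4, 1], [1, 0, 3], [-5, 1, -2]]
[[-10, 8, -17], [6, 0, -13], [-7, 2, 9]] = u @ [[0, 0, -1], [-3, 2, -4], [2, 0, -4]]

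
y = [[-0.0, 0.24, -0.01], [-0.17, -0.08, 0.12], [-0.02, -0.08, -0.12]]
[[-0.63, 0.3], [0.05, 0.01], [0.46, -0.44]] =y @ [[-0.40, 1.11], [-2.7, 1.37], [-1.95, 2.59]]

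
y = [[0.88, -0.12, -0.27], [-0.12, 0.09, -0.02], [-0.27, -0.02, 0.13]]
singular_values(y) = [0.98, 0.12, 0.0]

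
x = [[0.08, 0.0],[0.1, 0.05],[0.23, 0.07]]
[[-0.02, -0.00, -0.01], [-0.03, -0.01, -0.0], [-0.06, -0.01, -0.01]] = x @ [[-0.2, -0.02, -0.10], [-0.16, -0.1, 0.18]]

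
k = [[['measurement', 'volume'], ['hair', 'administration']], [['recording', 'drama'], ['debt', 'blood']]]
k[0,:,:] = [['measurement', 'volume'], ['hair', 'administration']]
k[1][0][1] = 'drama'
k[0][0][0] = 'measurement'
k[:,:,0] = [['measurement', 'hair'], ['recording', 'debt']]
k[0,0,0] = 'measurement'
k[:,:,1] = [['volume', 'administration'], ['drama', 'blood']]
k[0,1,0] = 'hair'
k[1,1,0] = 'debt'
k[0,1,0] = 'hair'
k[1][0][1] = 'drama'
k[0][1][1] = 'administration'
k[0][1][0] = 'hair'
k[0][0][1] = 'volume'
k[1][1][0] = 'debt'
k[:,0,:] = [['measurement', 'volume'], ['recording', 'drama']]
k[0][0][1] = 'volume'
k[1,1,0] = 'debt'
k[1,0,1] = 'drama'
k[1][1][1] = 'blood'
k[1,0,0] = 'recording'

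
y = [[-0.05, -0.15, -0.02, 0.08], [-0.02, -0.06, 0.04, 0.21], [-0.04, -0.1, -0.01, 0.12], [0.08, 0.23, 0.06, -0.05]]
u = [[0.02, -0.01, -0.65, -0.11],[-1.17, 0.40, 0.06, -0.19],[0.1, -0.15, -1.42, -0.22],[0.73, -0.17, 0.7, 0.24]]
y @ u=[[0.23, -0.07, 0.11, 0.06],  [0.23, -0.07, 0.1, 0.06],  [0.20, -0.06, 0.12, 0.05],  [-0.3, 0.09, -0.16, -0.08]]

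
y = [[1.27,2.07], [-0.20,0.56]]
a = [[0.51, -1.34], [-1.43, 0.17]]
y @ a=[[-2.31, -1.35], [-0.90, 0.36]]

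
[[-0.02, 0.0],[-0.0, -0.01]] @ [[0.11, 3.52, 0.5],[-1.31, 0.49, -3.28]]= [[-0.00, -0.07, -0.01], [0.01, -0.00, 0.03]]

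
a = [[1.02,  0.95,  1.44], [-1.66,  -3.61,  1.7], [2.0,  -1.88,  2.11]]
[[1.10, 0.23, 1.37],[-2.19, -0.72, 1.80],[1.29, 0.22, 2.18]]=a @ [[0.84, 0.23, 0.02], [0.23, 0.07, -0.05], [0.02, -0.05, 0.97]]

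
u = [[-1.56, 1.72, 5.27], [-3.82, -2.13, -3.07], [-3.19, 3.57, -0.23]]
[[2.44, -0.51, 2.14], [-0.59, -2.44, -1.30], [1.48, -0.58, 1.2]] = u @ [[-0.23, 0.51, -0.06],[0.23, 0.29, 0.30],[0.32, -0.04, 0.29]]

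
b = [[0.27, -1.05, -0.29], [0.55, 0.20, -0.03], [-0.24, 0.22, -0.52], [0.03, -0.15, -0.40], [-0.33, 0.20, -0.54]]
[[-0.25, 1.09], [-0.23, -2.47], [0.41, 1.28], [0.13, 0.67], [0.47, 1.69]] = b@ [[-0.52, -3.95], [0.23, -1.68], [-0.46, -1.34]]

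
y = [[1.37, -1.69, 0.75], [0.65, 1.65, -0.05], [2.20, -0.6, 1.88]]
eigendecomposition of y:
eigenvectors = [[-0.33,-0.28,0.09], [-0.19,0.34,-0.40], [-0.93,0.9,-0.91]]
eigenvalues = [2.53, 0.98, 1.39]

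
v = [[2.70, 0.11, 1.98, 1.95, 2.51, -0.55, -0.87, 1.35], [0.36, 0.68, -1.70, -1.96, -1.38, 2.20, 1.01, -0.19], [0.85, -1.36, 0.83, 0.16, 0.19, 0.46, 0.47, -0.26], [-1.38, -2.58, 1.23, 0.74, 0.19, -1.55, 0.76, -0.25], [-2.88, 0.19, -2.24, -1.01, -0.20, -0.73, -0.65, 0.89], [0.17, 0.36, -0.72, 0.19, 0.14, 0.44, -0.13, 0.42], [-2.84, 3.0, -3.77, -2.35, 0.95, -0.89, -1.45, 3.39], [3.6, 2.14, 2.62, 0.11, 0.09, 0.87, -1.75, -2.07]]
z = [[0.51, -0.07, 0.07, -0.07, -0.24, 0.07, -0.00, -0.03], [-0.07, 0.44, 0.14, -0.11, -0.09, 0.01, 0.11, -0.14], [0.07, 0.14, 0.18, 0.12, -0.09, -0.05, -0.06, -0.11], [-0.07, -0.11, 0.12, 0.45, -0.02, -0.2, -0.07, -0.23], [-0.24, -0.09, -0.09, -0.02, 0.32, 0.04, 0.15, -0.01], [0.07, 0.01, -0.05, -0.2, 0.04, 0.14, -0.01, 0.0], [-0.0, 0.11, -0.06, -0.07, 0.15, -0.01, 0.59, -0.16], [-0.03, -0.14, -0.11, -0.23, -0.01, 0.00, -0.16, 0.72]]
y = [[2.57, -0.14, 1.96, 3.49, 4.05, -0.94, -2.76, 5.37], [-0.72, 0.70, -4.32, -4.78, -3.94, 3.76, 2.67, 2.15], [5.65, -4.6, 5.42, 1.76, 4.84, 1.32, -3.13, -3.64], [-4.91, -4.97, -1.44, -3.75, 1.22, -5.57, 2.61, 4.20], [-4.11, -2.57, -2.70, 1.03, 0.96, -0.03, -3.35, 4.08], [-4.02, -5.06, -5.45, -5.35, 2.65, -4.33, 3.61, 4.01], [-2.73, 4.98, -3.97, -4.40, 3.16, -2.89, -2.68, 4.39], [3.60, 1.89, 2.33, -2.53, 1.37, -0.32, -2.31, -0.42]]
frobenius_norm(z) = 1.53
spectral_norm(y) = 19.53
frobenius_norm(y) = 27.92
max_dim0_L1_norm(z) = 1.4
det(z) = -0.00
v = z @ y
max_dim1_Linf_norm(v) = 3.77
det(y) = 1105972.29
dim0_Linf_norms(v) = [3.6, 3.0, 3.77, 2.35, 2.51, 2.2, 1.75, 3.39]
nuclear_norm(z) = 3.35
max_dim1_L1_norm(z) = 1.4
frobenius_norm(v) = 12.60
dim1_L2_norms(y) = [8.74, 9.16, 11.57, 11.04, 7.79, 12.45, 10.59, 5.99]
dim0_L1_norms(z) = [1.06, 1.11, 0.82, 1.27, 0.96, 0.52, 1.15, 1.4]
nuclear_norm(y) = 64.57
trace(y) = -1.53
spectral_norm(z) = 0.96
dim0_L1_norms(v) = [14.78, 10.42, 15.09, 8.47, 5.65, 7.69, 7.09, 8.82]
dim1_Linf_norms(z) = [0.51, 0.44, 0.18, 0.45, 0.32, 0.2, 0.59, 0.72]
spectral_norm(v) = 9.42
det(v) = -0.00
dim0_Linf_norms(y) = [5.65, 5.06, 5.45, 5.35, 4.84, 5.57, 3.61, 5.37]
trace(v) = 1.67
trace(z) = 3.35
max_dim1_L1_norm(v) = 18.64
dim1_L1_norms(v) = [12.02, 9.48, 4.58, 8.68, 8.79, 2.57, 18.64, 13.25]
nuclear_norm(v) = 24.88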